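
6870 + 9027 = 15897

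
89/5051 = 89/5051  =  0.02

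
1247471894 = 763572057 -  - 483899837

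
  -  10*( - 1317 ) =13170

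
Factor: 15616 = 2^8*61^1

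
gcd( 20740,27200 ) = 340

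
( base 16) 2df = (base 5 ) 10420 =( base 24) 16f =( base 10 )735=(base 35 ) L0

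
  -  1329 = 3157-4486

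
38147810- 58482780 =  - 20334970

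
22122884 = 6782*3262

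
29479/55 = 535 + 54/55 = 535.98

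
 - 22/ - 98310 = 11/49155 =0.00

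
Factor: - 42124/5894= - 21062/2947 = -  2^1*7^ ( - 1)*421^( - 1 )*10531^1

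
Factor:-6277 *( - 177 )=3^1*59^1*6277^1 = 1111029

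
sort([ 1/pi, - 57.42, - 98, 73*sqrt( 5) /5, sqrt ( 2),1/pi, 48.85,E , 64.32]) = [ - 98, - 57.42,1/pi, 1/pi,sqrt(2), E,73*sqrt(5 ) /5, 48.85 , 64.32]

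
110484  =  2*55242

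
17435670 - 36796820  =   - 19361150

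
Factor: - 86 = -2^1*43^1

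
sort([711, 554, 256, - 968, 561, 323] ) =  [ - 968, 256, 323 , 554,  561 , 711] 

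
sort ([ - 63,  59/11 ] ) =[- 63, 59/11]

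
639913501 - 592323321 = 47590180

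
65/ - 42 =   -  2  +  19/42 =- 1.55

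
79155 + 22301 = 101456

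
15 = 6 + 9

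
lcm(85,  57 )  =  4845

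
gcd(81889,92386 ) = 1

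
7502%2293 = 623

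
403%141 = 121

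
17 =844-827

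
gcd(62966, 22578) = 2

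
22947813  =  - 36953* ( -621) 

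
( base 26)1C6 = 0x3E2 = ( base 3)1100211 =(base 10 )994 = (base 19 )2E6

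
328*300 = 98400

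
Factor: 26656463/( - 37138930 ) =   -  2^(-1)*5^(-1)*31^( - 1)* 47^(- 1)*2549^( - 1 )*26656463^1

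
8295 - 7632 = 663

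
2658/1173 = 886/391 = 2.27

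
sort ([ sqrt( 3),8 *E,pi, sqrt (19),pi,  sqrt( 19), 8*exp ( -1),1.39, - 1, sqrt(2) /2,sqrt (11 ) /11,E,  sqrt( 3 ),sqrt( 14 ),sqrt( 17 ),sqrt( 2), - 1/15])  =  [ - 1, - 1/15, sqrt( 11 )/11,sqrt(2)/2,1.39, sqrt( 2),sqrt( 3 ), sqrt( 3),E,8*exp( - 1),pi, pi,sqrt( 14), sqrt( 17), sqrt ( 19),sqrt( 19), 8*E ] 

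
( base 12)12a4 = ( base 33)1VS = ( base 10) 2140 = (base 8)4134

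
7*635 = 4445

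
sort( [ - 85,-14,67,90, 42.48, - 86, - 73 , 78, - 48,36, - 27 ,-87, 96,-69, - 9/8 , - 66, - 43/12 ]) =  [ - 87, - 86, - 85 ,-73, - 69, - 66,- 48, - 27, - 14, - 43/12,-9/8,36, 42.48, 67,78 , 90,96]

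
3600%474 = 282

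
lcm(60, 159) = 3180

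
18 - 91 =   -  73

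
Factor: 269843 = 7^2*5507^1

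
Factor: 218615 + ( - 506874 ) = - 23^1*83^1*151^1= - 288259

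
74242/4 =37121/2 = 18560.50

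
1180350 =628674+551676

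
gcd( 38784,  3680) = 32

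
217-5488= -5271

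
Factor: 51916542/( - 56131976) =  - 25958271/28065988 = - 2^( - 2 )*3^1 * 349^1 *24793^1*7016497^ ( - 1 )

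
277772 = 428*649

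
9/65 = 9/65 = 0.14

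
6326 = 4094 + 2232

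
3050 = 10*305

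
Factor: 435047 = 17^1 * 157^1*163^1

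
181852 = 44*4133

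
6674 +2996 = 9670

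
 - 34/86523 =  - 34/86523 = - 0.00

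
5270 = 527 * 10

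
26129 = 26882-753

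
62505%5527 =1708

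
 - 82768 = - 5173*16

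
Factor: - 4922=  -2^1*23^1*107^1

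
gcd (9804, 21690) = 6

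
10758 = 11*978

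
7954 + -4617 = 3337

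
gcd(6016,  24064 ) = 6016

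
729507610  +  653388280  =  1382895890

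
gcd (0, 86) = 86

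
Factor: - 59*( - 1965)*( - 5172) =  - 599615820 = - 2^2*3^2*5^1*59^1*131^1*431^1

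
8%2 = 0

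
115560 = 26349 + 89211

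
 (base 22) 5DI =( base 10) 2724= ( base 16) aa4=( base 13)1317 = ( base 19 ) 7a7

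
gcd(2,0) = 2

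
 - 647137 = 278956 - 926093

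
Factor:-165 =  - 3^1*5^1*11^1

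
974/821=974/821 = 1.19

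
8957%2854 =395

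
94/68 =47/34 = 1.38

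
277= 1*277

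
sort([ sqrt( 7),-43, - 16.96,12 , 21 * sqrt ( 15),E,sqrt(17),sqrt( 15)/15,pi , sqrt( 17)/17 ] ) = [ - 43, - 16.96,sqrt( 17)/17,  sqrt( 15)/15,sqrt(7), E, pi,sqrt(17),12,21*sqrt(15) ] 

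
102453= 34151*3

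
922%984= 922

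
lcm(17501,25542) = 945054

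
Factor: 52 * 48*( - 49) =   -  2^6* 3^1*7^2*13^1 = - 122304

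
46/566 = 23/283  =  0.08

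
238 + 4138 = 4376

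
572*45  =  25740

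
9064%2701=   961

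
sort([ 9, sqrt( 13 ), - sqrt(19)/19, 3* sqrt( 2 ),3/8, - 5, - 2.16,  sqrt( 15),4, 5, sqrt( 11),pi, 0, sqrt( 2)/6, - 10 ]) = [  -  10, - 5, -2.16,  -  sqrt( 19) /19, 0, sqrt ( 2 )/6,3/8, pi,  sqrt( 11),sqrt( 13 ),sqrt( 15), 4,3*sqrt( 2),5, 9 ]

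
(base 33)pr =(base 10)852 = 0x354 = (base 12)5B0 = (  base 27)14F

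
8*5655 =45240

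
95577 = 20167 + 75410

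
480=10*48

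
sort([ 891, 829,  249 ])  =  [249, 829, 891 ]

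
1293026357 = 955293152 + 337733205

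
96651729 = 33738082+62913647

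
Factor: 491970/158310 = 3^( - 1 )*23^2 * 31^1*1759^ ( - 1 )= 16399/5277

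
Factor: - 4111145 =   -  5^1 * 822229^1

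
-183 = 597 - 780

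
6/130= 3/65 = 0.05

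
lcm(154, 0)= 0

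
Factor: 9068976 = 2^4*3^3 * 7^1*2999^1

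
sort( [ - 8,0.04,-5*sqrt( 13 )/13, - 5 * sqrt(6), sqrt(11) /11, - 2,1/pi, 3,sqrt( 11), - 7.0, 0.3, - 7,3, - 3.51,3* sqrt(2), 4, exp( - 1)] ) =[ - 5*sqrt ( 6 ),-8, -7.0,  -  7, - 3.51,  -  2,-5  *  sqrt(13)/13, 0.04,0.3, sqrt(11 )/11, 1/pi, exp(-1),3, 3,  sqrt(11),4, 3 * sqrt (2) ]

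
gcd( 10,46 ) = 2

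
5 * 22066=110330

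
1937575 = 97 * 19975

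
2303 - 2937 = -634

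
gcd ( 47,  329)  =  47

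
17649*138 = 2435562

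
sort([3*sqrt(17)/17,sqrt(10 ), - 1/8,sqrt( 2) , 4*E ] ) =[ - 1/8 , 3 * sqrt( 17) /17, sqrt(2), sqrt (10),4*E ]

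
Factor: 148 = 2^2*37^1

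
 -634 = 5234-5868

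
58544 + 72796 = 131340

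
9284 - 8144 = 1140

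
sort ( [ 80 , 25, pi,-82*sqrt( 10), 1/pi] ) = [ - 82* sqrt( 10),1/pi, pi,25, 80]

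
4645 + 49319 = 53964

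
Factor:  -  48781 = - 48781^1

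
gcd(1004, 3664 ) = 4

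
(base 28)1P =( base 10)53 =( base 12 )45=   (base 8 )65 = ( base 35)1I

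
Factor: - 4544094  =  - 2^1*3^1*179^1*4231^1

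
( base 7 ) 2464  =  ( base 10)928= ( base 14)4a4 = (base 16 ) 3A0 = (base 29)130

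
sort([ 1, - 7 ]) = [-7,1]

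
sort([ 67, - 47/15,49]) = [ - 47/15,49,67]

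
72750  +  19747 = 92497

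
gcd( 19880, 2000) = 40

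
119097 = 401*297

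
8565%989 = 653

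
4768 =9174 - 4406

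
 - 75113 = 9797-84910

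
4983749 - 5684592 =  - 700843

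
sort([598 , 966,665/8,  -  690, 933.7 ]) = [ - 690, 665/8  ,  598,933.7, 966]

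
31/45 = 31/45 = 0.69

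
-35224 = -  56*629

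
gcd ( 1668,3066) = 6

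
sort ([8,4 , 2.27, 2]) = [2,2.27, 4, 8] 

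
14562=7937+6625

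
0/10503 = 0 = 0.00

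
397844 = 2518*158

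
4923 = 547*9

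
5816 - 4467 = 1349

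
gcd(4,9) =1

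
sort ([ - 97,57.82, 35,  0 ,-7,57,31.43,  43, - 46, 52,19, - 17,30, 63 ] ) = [  -  97,-46,- 17, - 7 , 0  ,  19, 30,31.43,  35,43,52, 57,  57.82, 63 ] 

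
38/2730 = 19/1365 = 0.01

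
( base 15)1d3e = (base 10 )6359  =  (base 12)381b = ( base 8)14327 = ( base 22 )D31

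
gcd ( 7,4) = 1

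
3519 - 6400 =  - 2881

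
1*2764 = 2764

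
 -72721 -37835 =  - 110556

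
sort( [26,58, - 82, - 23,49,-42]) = [ - 82,  -  42, - 23, 26,49,  58]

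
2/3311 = 2/3311 = 0.00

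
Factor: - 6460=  - 2^2 * 5^1*17^1*19^1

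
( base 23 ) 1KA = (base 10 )999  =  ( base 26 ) 1CB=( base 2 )1111100111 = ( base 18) 319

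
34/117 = 34/117 = 0.29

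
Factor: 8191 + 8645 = 16836 = 2^2*3^1 * 23^1 * 61^1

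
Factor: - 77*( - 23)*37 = 65527=7^1 * 11^1*23^1*37^1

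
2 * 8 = 16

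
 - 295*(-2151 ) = 634545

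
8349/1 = 8349 = 8349.00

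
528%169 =21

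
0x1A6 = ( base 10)422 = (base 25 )GM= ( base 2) 110100110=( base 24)he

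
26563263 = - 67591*(-393 ) 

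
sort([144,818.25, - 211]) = [-211, 144, 818.25]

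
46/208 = 23/104 =0.22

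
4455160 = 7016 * 635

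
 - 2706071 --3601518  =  895447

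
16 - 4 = 12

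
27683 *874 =24194942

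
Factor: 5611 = 31^1 *181^1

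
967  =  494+473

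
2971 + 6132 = 9103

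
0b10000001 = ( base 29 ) 4d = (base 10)129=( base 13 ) 9C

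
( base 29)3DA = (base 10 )2910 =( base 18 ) 8hc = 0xB5E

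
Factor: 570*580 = 330600 = 2^3*3^1*5^2*19^1*29^1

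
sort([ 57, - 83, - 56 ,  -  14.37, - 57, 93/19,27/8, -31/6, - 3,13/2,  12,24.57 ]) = [-83, - 57,  -  56, - 14.37, - 31/6, - 3, 27/8, 93/19,13/2,  12,24.57, 57]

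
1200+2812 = 4012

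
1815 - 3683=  - 1868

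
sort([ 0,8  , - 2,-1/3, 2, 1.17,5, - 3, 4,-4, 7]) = [ - 4, - 3, - 2, - 1/3, 0,1.17,2, 4, 5 , 7,8 ] 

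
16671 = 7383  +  9288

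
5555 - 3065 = 2490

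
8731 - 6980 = 1751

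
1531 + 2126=3657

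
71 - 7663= - 7592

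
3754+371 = 4125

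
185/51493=185/51493=0.00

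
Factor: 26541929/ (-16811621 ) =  - 173^( - 1)*97177^(  -  1) * 26541929^1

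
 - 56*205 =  - 11480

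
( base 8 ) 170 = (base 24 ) 50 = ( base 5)440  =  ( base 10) 120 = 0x78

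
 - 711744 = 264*(-2696)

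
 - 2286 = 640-2926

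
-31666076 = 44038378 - 75704454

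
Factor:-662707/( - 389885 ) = 5^( - 1)*37^1*17911^1  *  77977^(-1 )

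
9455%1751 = 700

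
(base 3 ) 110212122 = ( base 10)9386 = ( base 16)24AA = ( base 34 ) 842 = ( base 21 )105K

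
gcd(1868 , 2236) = 4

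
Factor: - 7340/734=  - 2^1*5^1=-10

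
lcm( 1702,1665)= 76590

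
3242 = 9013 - 5771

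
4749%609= 486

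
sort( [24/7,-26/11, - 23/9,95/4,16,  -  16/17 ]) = [-23/9,- 26/11,- 16/17,24/7,  16, 95/4 ]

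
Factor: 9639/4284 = 2^( -2)*3^2 = 9/4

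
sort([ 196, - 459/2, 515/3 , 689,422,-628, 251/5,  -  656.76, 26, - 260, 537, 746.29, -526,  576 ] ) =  [ - 656.76,- 628, - 526, -260, - 459/2, 26, 251/5 , 515/3, 196, 422 , 537, 576, 689,746.29 ] 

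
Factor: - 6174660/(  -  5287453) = 2^2*3^1*5^1*19^( - 1 ) * 31^ ( - 1 )*47^( - 1)*191^( - 1)*102911^1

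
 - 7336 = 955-8291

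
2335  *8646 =20188410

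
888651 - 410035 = 478616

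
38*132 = 5016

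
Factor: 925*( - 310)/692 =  - 2^ ( - 1)*5^3*31^1 * 37^1*173^( - 1)= - 143375/346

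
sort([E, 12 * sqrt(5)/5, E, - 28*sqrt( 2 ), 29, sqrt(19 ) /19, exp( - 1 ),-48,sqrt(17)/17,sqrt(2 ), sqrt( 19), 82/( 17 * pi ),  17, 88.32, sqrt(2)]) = [ - 48, -28 *sqrt( 2 ),sqrt(19)/19,sqrt( 17)/17, exp(-1 ),  sqrt( 2 ), sqrt(2 ),82/( 17 * pi), E , E, sqrt(19 )  ,  12*sqrt( 5 ) /5 , 17, 29,  88.32] 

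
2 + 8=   10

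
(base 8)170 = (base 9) 143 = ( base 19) 66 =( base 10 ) 120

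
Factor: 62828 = 2^2 *113^1*139^1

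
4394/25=175 + 19/25= 175.76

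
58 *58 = 3364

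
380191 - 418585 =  - 38394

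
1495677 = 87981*17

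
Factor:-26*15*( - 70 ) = 2^2*3^1*5^2*7^1*13^1= 27300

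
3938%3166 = 772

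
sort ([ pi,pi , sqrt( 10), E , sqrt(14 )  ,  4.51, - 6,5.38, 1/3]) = [ - 6,1/3,  E,  pi, pi,sqrt(10),sqrt(14), 4.51,5.38]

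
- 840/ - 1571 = 840/1571 = 0.53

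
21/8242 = 21/8242 = 0.00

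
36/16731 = 4/1859  =  0.00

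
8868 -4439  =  4429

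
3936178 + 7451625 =11387803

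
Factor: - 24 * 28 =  -2^5*3^1*7^1 = -672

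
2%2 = 0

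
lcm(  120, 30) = 120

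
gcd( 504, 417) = 3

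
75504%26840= 21824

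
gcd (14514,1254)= 6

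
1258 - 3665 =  - 2407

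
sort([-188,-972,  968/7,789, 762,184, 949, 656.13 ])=[-972,-188 , 968/7, 184, 656.13,762, 789,949 ] 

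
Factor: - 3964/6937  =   - 2^2*7^( -1 ) = - 4/7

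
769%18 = 13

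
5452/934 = 2726/467 = 5.84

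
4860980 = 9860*493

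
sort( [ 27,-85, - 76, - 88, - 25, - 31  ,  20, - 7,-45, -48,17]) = [ - 88, - 85,  -  76,-48,-45, - 31  , - 25,  -  7 , 17, 20, 27] 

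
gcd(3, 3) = 3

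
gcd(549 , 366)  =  183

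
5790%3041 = 2749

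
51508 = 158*326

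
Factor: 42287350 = 2^1*5^2*7^1 * 19^1*6359^1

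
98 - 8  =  90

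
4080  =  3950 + 130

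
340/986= 10/29 = 0.34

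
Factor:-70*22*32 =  - 49280 = - 2^7*5^1*7^1*11^1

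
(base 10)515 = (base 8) 1003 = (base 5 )4030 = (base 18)1AB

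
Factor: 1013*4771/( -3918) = -2^( - 1)*3^(-1 )*13^1*367^1 * 653^( - 1)* 1013^1 = - 4833023/3918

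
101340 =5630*18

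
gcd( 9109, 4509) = 1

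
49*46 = 2254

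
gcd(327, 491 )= 1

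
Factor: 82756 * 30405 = 2516196180= 2^2*3^1*5^1 * 17^1*1217^1*  2027^1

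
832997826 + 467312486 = 1300310312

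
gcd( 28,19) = 1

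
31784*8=254272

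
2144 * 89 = 190816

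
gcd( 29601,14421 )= 759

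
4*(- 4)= - 16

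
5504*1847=10165888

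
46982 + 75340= 122322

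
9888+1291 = 11179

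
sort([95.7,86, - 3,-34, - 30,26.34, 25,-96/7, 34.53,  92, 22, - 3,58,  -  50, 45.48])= [ - 50,  -  34,- 30, - 96/7,-3,  -  3,22 , 25,26.34,34.53,45.48 , 58, 86,92,95.7]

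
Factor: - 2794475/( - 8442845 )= 5^1*37^ ( - 1)*47^(-1)*971^(-1) * 111779^1  =  558895/1688569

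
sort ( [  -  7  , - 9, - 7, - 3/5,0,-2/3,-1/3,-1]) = [ - 9,  -  7, - 7 , - 1, - 2/3, - 3/5 ,  -  1/3,0] 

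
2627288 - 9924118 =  -7296830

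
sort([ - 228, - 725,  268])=[ - 725, - 228, 268]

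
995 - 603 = 392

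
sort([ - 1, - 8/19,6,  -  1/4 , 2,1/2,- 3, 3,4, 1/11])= [- 3,- 1, - 8/19 , - 1/4,1/11,1/2,2,3,4, 6 ]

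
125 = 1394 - 1269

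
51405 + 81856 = 133261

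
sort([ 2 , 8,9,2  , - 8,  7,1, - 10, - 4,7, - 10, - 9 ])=[ - 10, - 10, - 9,  -  8, - 4,1 , 2,2,7,  7,  8, 9] 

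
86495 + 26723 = 113218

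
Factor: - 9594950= - 2^1*5^2*191899^1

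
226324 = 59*3836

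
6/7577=6/7577 = 0.00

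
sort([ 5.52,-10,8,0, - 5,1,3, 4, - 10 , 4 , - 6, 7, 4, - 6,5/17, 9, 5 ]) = [ - 10, - 10, - 6,  -  6, - 5,  0,5/17 , 1, 3,4, 4,4, 5, 5.52, 7 , 8,9 ] 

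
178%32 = 18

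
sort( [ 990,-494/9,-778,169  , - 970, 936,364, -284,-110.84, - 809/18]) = [ - 970,-778, - 284,-110.84,-494/9 , -809/18,169,364, 936,990]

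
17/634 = 17/634 = 0.03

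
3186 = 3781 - 595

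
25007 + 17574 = 42581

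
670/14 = 335/7 = 47.86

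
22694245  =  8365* 2713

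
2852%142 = 12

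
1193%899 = 294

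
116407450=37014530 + 79392920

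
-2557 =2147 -4704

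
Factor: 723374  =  2^1*361687^1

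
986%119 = 34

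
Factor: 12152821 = 73^1 * 277^1 *601^1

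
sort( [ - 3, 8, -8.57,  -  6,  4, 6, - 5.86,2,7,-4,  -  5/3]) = [ - 8.57, -6, -5.86, -4,- 3, - 5/3 , 2, 4, 6, 7, 8]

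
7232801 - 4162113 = 3070688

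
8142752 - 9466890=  - 1324138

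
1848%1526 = 322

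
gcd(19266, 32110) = 6422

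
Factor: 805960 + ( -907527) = -101567 = - 47^1*2161^1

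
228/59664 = 19/4972  =  0.00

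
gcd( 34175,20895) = 5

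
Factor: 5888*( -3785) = -2^8*5^1*23^1*757^1 = - 22286080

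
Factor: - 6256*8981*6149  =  -345482401264 = -2^4*7^1 * 11^1*13^1*17^1*23^1*43^1*1283^1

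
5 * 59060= 295300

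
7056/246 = 1176/41 = 28.68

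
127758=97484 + 30274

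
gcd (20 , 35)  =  5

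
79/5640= 79/5640 =0.01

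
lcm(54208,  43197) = 2764608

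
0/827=0 = 0.00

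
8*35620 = 284960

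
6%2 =0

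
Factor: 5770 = 2^1*5^1*577^1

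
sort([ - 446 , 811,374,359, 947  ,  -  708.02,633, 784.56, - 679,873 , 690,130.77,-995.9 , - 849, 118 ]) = [ - 995.9, - 849 , - 708.02, - 679, - 446,118, 130.77,359, 374, 633,690, 784.56, 811, 873, 947]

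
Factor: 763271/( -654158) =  - 2^( - 1)*327079^( - 1 ) * 763271^1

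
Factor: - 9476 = - 2^2 * 23^1*103^1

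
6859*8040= 55146360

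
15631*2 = 31262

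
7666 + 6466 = 14132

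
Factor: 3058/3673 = 2^1*11^1*139^1*3673^ ( - 1)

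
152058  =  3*50686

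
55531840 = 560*99164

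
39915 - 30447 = 9468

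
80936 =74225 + 6711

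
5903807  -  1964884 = 3938923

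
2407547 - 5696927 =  - 3289380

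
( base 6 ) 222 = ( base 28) 32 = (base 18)4E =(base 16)56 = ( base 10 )86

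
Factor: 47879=13^1*29^1*127^1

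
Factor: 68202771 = 3^1*7^1*13^1*249827^1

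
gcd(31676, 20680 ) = 4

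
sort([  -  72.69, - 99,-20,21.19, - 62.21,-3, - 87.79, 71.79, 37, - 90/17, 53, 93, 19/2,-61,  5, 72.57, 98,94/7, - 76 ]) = [ - 99, - 87.79, - 76,- 72.69, - 62.21,-61, - 20, - 90/17, - 3, 5,19/2  ,  94/7,21.19,37, 53 , 71.79,72.57,  93,  98] 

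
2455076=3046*806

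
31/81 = 31/81 = 0.38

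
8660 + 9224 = 17884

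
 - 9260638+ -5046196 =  - 14306834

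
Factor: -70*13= - 2^1*5^1 *7^1*13^1 = - 910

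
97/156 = 97/156 = 0.62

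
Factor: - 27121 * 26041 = - 706257961  =  - 37^1 * 733^1*26041^1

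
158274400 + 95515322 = 253789722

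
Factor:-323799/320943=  - 907/899  =  -29^(-1)*31^( - 1)*907^1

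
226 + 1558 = 1784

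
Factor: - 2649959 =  - 13^1 * 203843^1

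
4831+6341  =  11172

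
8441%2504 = 929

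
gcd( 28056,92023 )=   1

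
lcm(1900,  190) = 1900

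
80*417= 33360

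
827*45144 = 37334088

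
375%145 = 85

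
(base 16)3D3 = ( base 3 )1100021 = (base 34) SR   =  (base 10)979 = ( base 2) 1111010011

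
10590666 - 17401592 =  - 6810926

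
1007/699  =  1  +  308/699 = 1.44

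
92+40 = 132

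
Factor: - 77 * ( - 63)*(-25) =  - 121275 =- 3^2*5^2*7^2*11^1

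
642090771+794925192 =1437015963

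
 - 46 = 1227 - 1273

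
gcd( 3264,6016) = 64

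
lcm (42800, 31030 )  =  1241200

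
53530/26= 26765/13 = 2058.85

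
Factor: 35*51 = 1785 = 3^1*5^1*7^1*17^1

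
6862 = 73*94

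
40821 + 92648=133469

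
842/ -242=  - 4+63/121 = - 3.48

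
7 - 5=2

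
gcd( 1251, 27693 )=9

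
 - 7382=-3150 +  - 4232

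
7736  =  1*7736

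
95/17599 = 95/17599 = 0.01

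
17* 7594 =129098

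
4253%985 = 313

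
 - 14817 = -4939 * 3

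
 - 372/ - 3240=31/270 = 0.11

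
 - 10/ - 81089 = 10/81089= 0.00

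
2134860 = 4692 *455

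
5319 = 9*591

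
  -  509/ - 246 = 509/246= 2.07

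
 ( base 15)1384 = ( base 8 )10116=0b1000001001110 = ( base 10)4174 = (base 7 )15112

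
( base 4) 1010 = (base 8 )104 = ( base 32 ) 24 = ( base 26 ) 2g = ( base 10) 68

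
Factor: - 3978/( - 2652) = 2^(- 1)*3^1 = 3/2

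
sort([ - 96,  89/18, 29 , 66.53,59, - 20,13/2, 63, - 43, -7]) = [ - 96, - 43,-20,-7 , 89/18,13/2 , 29,59,  63,66.53]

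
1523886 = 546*2791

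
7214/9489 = 7214/9489 = 0.76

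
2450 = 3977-1527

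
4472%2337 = 2135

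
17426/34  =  512+ 9/17 = 512.53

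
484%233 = 18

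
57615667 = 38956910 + 18658757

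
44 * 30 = 1320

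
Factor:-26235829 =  - 26235829^1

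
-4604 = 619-5223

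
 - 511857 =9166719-9678576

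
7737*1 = 7737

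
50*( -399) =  - 19950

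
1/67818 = 1/67818 = 0.00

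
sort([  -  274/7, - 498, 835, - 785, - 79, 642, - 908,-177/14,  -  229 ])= [- 908 , - 785, - 498,- 229,  -  79, - 274/7, - 177/14,642, 835 ]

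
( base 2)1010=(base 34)A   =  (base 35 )a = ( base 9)11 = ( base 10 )10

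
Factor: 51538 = 2^1* 73^1*353^1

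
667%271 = 125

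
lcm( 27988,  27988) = 27988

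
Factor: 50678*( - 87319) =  - 2^1*29^1*3011^1*25339^1 = - 4425152282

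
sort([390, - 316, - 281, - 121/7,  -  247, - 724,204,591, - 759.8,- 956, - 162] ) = [-956, - 759.8, -724,-316, - 281,-247, -162,-121/7,204,390,  591] 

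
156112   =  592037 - 435925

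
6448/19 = 339+7/19 = 339.37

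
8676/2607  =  2892/869 = 3.33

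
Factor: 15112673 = 59^1*256147^1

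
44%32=12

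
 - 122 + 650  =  528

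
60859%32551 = 28308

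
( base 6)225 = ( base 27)38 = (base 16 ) 59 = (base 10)89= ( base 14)65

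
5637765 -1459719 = 4178046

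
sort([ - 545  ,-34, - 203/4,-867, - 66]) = [ - 867, - 545, - 66, - 203/4, - 34] 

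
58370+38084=96454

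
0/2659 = 0 = 0.00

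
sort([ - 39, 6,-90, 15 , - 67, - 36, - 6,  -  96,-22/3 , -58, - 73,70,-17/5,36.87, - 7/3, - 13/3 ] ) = [ - 96 ,-90, - 73, - 67,-58, - 39,-36 , - 22/3  , - 6,-13/3,-17/5 , - 7/3,6,15,  36.87,70 ] 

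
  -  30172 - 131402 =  - 161574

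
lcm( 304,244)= 18544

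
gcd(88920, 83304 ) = 936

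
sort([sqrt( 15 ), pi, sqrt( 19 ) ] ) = [pi,sqrt ( 15), sqrt( 19) ]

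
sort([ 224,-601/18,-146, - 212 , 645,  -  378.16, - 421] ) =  [-421, - 378.16,-212, - 146,-601/18,  224,  645 ]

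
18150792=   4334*4188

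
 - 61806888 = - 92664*667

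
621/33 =18 + 9/11 = 18.82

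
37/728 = 37/728 = 0.05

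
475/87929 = 475/87929= 0.01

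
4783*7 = 33481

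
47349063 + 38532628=85881691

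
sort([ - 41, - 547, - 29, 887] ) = [ - 547, - 41, - 29, 887] 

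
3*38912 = 116736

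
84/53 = 84/53 = 1.58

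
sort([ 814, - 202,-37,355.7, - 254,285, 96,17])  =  [ - 254, - 202,-37,17,  96, 285,  355.7, 814 ]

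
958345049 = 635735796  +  322609253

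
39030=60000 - 20970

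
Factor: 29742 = 2^1*3^1*4957^1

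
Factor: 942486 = 2^1*3^1*157081^1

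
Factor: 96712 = 2^3*7^1*11^1*157^1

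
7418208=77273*96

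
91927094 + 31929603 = 123856697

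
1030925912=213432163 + 817493749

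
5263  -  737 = 4526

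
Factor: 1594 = 2^1*797^1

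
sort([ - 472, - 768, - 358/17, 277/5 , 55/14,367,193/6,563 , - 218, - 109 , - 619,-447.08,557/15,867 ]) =[ - 768, - 619,- 472, - 447.08,-218, - 109, - 358/17,55/14,193/6,557/15, 277/5,367, 563, 867]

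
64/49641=64/49641 = 0.00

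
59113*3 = 177339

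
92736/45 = 2060+ 4/5 = 2060.80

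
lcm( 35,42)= 210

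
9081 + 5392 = 14473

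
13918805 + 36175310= 50094115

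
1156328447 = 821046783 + 335281664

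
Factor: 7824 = 2^4*3^1*163^1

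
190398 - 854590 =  - 664192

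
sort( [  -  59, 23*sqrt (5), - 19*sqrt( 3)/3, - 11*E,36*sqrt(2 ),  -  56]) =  [-59,-56 ,  -  11*E,-19*sqrt ( 3 ) /3  ,  36*sqrt( 2) , 23*sqrt( 5) ]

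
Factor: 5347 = 5347^1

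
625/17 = 625/17 = 36.76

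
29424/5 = 29424/5=5884.80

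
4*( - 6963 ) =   -  27852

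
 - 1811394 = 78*(- 23223) 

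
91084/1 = 91084= 91084.00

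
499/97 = 5+14/97 = 5.14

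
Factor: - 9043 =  - 9043^1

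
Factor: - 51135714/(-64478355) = 2^1*3^1 * 5^ (-1)*7^2*57977^1 * 4298557^( - 1 ) =17045238/21492785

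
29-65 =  - 36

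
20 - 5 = 15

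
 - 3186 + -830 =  - 4016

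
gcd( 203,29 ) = 29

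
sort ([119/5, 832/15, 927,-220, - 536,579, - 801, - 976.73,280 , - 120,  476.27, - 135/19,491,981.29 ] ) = [ - 976.73, - 801, - 536, - 220,  -  120, - 135/19,119/5, 832/15,280,476.27,491,579,927,981.29 ] 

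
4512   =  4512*1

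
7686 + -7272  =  414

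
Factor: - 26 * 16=- 2^5*13^1 = - 416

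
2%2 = 0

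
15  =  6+9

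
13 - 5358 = - 5345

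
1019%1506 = 1019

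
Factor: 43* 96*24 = 99072 = 2^8*3^2*43^1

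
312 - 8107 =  - 7795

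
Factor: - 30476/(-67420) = 7619/16855  =  5^( - 1) * 19^1*401^1 * 3371^(  -  1) 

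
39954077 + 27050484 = 67004561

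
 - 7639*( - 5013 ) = 38294307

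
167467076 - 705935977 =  - 538468901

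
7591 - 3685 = 3906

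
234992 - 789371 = -554379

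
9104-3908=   5196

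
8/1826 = 4/913= 0.00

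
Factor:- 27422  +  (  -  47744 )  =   - 2^1 * 7^2*13^1 * 59^1 = - 75166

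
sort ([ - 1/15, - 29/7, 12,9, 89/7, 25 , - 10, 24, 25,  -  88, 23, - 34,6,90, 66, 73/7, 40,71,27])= [ - 88, - 34, - 10, - 29/7, -1/15, 6, 9,  73/7, 12,89/7,23, 24, 25,25, 27 , 40,66,71, 90]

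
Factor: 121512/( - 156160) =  - 2^ ( - 6 )*3^1*5^( - 1)*83^1 = - 249/320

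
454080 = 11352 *40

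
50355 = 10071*5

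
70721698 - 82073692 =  - 11351994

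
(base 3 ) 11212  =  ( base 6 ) 335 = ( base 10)131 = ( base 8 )203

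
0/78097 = 0 = 0.00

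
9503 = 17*559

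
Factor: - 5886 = - 2^1*3^3 * 109^1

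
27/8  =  3 + 3/8  =  3.38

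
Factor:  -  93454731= - 3^2 * 10383859^1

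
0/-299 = 0/1 = - 0.00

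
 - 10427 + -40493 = - 50920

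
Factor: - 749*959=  - 7^2*107^1*137^1 = - 718291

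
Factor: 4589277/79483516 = 2^(-2)*3^1*11^1*19867^1*2838697^(  -  1) =655611/11354788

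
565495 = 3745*151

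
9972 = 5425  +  4547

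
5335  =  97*55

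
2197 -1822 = 375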